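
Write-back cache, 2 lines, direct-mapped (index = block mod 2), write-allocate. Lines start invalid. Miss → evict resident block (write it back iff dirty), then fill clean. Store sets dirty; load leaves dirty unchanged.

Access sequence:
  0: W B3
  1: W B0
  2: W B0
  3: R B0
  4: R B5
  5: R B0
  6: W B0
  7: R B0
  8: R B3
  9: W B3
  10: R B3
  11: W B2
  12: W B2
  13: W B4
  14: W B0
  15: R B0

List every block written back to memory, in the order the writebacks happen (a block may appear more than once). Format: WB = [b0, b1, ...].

  0 | W B3 → L1 miss [D]
  1 | W B0 → L0 miss [D]
  2 | W B0 → L0 hit [D]
  3 | R B0 → L0 hit [D]
  4 | R B5 → L1 miss wb→B3 [-]
  5 | R B0 → L0 hit [D]
  6 | W B0 → L0 hit [D]
  7 | R B0 → L0 hit [D]
  8 | R B3 → L1 miss [-]
  9 | W B3 → L1 hit [D]
  10 | R B3 → L1 hit [D]
  11 | W B2 → L0 miss wb→B0 [D]
  12 | W B2 → L0 hit [D]
  13 | W B4 → L0 miss wb→B2 [D]
  14 | W B0 → L0 miss wb→B4 [D]
  15 | R B0 → L0 hit [D]

WB = [3, 0, 2, 4]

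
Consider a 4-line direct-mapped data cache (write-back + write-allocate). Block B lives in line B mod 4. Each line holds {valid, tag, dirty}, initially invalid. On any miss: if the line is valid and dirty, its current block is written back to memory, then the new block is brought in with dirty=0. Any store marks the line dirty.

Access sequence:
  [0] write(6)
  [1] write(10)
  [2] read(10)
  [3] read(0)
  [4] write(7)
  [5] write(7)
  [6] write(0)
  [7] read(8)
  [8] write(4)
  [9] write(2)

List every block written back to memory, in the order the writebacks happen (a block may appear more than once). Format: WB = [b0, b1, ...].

0: W B6 → L2 miss [D]
1: W B10 → L2 miss wb→B6 [D]
2: R B10 → L2 hit [D]
3: R B0 → L0 miss [-]
4: W B7 → L3 miss [D]
5: W B7 → L3 hit [D]
6: W B0 → L0 hit [D]
7: R B8 → L0 miss wb→B0 [-]
8: W B4 → L0 miss [D]
9: W B2 → L2 miss wb→B10 [D]

WB = [6, 0, 10]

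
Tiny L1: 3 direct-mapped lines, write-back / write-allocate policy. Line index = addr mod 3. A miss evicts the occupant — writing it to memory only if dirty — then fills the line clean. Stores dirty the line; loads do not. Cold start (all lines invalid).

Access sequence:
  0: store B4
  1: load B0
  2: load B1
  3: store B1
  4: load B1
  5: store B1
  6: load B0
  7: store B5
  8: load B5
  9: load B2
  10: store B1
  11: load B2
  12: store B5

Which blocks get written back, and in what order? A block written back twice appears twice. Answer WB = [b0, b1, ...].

WB = [4, 5]

  0 | W B4 → L1 miss [D]
  1 | R B0 → L0 miss [-]
  2 | R B1 → L1 miss wb→B4 [-]
  3 | W B1 → L1 hit [D]
  4 | R B1 → L1 hit [D]
  5 | W B1 → L1 hit [D]
  6 | R B0 → L0 hit [-]
  7 | W B5 → L2 miss [D]
  8 | R B5 → L2 hit [D]
  9 | R B2 → L2 miss wb→B5 [-]
  10 | W B1 → L1 hit [D]
  11 | R B2 → L2 hit [-]
  12 | W B5 → L2 miss [D]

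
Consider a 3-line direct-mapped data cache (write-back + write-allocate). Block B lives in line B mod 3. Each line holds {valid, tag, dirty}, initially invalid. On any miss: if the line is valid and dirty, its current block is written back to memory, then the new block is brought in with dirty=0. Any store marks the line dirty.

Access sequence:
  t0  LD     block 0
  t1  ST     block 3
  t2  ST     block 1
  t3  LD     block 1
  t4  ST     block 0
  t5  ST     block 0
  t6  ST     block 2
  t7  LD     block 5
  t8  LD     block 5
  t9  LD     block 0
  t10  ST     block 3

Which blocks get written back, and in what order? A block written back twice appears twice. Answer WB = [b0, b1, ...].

  0 | R B0 → L0 miss [-]
  1 | W B3 → L0 miss [D]
  2 | W B1 → L1 miss [D]
  3 | R B1 → L1 hit [D]
  4 | W B0 → L0 miss wb→B3 [D]
  5 | W B0 → L0 hit [D]
  6 | W B2 → L2 miss [D]
  7 | R B5 → L2 miss wb→B2 [-]
  8 | R B5 → L2 hit [-]
  9 | R B0 → L0 hit [D]
  10 | W B3 → L0 miss wb→B0 [D]

WB = [3, 2, 0]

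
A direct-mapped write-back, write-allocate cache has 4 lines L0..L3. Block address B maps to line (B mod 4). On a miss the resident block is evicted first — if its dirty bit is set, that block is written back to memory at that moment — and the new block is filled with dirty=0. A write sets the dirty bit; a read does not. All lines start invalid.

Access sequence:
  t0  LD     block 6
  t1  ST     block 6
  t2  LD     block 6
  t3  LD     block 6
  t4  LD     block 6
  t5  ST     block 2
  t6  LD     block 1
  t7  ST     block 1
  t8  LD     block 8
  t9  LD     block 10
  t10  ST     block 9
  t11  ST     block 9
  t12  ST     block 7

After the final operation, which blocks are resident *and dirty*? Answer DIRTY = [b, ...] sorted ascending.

0: R B6 -> L2 miss  d=-]
1: W B6 -> L2 hit  d=D]
2: R B6 -> L2 hit  d=D]
3: R B6 -> L2 hit  d=D]
4: R B6 -> L2 hit  d=D]
5: W B2 -> L2 miss wb->B6  d=D]
6: R B1 -> L1 miss  d=-]
7: W B1 -> L1 hit  d=D]
8: R B8 -> L0 miss  d=-]
9: R B10 -> L2 miss wb->B2  d=-]
10: W B9 -> L1 miss wb->B1  d=D]
11: W B9 -> L1 hit  d=D]
12: W B7 -> L3 miss  d=D]

DIRTY = [7, 9]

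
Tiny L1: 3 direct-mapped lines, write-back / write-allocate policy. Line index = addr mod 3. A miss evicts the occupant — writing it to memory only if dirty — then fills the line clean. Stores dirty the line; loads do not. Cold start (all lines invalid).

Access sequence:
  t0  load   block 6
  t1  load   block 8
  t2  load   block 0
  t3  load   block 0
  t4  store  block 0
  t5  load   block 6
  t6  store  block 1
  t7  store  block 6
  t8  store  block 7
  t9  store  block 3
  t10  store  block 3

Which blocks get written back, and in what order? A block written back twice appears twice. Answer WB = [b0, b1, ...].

WB = [0, 1, 6]

  0 | R B6 → L0 miss [-]
  1 | R B8 → L2 miss [-]
  2 | R B0 → L0 miss [-]
  3 | R B0 → L0 hit [-]
  4 | W B0 → L0 hit [D]
  5 | R B6 → L0 miss wb→B0 [-]
  6 | W B1 → L1 miss [D]
  7 | W B6 → L0 hit [D]
  8 | W B7 → L1 miss wb→B1 [D]
  9 | W B3 → L0 miss wb→B6 [D]
  10 | W B3 → L0 hit [D]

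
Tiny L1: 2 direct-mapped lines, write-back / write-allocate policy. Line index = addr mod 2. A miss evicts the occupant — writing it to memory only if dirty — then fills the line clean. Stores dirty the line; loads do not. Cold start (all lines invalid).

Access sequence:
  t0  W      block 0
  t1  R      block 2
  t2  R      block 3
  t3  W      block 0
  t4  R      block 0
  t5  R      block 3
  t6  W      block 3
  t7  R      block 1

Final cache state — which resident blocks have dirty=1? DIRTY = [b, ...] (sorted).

0: W B0 → L0 miss [D]
1: R B2 → L0 miss wb→B0 [-]
2: R B3 → L1 miss [-]
3: W B0 → L0 miss [D]
4: R B0 → L0 hit [D]
5: R B3 → L1 hit [-]
6: W B3 → L1 hit [D]
7: R B1 → L1 miss wb→B3 [-]

DIRTY = [0]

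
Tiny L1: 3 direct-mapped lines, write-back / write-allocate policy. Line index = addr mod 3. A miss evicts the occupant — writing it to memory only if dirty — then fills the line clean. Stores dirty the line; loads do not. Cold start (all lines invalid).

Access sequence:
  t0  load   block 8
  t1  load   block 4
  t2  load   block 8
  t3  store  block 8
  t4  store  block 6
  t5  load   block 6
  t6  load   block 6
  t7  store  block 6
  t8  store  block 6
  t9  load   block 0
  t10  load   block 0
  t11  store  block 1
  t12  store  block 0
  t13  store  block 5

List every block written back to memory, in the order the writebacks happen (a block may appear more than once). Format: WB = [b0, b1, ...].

WB = [6, 8]

  0 | R B8 → L2 miss [-]
  1 | R B4 → L1 miss [-]
  2 | R B8 → L2 hit [-]
  3 | W B8 → L2 hit [D]
  4 | W B6 → L0 miss [D]
  5 | R B6 → L0 hit [D]
  6 | R B6 → L0 hit [D]
  7 | W B6 → L0 hit [D]
  8 | W B6 → L0 hit [D]
  9 | R B0 → L0 miss wb→B6 [-]
  10 | R B0 → L0 hit [-]
  11 | W B1 → L1 miss [D]
  12 | W B0 → L0 hit [D]
  13 | W B5 → L2 miss wb→B8 [D]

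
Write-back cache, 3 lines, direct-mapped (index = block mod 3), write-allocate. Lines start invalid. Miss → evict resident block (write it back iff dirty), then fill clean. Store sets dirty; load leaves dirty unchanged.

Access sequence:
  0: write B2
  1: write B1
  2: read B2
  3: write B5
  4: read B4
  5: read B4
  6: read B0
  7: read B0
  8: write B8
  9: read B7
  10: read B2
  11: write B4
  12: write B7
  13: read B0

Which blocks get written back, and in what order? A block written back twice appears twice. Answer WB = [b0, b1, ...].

0: W B2 -> L2 miss  d=D]
1: W B1 -> L1 miss  d=D]
2: R B2 -> L2 hit  d=D]
3: W B5 -> L2 miss wb->B2  d=D]
4: R B4 -> L1 miss wb->B1  d=-]
5: R B4 -> L1 hit  d=-]
6: R B0 -> L0 miss  d=-]
7: R B0 -> L0 hit  d=-]
8: W B8 -> L2 miss wb->B5  d=D]
9: R B7 -> L1 miss  d=-]
10: R B2 -> L2 miss wb->B8  d=-]
11: W B4 -> L1 miss  d=D]
12: W B7 -> L1 miss wb->B4  d=D]
13: R B0 -> L0 hit  d=-]

WB = [2, 1, 5, 8, 4]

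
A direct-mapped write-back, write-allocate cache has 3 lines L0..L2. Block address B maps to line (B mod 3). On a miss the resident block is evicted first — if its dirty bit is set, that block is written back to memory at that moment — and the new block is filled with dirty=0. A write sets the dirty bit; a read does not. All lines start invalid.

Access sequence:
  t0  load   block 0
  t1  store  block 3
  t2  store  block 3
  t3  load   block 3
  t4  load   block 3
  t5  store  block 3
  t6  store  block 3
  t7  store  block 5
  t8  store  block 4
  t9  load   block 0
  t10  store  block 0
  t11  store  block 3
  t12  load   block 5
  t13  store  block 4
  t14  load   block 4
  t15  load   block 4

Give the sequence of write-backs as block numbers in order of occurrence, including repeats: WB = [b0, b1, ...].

0: R B0 → L0 miss [-]
1: W B3 → L0 miss [D]
2: W B3 → L0 hit [D]
3: R B3 → L0 hit [D]
4: R B3 → L0 hit [D]
5: W B3 → L0 hit [D]
6: W B3 → L0 hit [D]
7: W B5 → L2 miss [D]
8: W B4 → L1 miss [D]
9: R B0 → L0 miss wb→B3 [-]
10: W B0 → L0 hit [D]
11: W B3 → L0 miss wb→B0 [D]
12: R B5 → L2 hit [D]
13: W B4 → L1 hit [D]
14: R B4 → L1 hit [D]
15: R B4 → L1 hit [D]

WB = [3, 0]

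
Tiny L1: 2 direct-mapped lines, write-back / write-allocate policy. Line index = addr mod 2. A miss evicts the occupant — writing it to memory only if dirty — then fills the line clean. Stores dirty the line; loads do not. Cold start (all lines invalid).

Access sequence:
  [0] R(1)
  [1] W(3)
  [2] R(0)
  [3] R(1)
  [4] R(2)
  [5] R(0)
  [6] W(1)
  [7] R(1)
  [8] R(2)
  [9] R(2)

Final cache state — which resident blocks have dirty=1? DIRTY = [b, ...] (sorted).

0: R B1 -> L1 miss  d=-]
1: W B3 -> L1 miss  d=D]
2: R B0 -> L0 miss  d=-]
3: R B1 -> L1 miss wb->B3  d=-]
4: R B2 -> L0 miss  d=-]
5: R B0 -> L0 miss  d=-]
6: W B1 -> L1 hit  d=D]
7: R B1 -> L1 hit  d=D]
8: R B2 -> L0 miss  d=-]
9: R B2 -> L0 hit  d=-]

DIRTY = [1]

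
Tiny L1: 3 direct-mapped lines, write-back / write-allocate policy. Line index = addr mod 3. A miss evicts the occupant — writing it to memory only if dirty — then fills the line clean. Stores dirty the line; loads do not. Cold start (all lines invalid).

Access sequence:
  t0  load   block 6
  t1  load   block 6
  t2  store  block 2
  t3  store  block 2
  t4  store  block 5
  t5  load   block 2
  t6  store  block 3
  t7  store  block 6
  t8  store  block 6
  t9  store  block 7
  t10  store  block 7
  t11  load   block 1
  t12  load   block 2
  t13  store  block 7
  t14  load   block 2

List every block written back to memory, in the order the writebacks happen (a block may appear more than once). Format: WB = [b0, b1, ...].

WB = [2, 5, 3, 7]

0: R B6 -> L0 miss  d=-]
1: R B6 -> L0 hit  d=-]
2: W B2 -> L2 miss  d=D]
3: W B2 -> L2 hit  d=D]
4: W B5 -> L2 miss wb->B2  d=D]
5: R B2 -> L2 miss wb->B5  d=-]
6: W B3 -> L0 miss  d=D]
7: W B6 -> L0 miss wb->B3  d=D]
8: W B6 -> L0 hit  d=D]
9: W B7 -> L1 miss  d=D]
10: W B7 -> L1 hit  d=D]
11: R B1 -> L1 miss wb->B7  d=-]
12: R B2 -> L2 hit  d=-]
13: W B7 -> L1 miss  d=D]
14: R B2 -> L2 hit  d=-]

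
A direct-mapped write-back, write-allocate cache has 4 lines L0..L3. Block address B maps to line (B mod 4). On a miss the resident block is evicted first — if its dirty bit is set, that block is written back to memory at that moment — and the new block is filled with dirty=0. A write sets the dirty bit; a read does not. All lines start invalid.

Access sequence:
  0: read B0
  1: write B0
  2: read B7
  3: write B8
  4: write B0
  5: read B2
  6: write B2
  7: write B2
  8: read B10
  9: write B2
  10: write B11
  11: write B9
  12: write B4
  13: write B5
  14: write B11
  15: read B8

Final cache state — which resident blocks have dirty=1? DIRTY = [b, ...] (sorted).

0: R B0 → L0 miss [-]
1: W B0 → L0 hit [D]
2: R B7 → L3 miss [-]
3: W B8 → L0 miss wb→B0 [D]
4: W B0 → L0 miss wb→B8 [D]
5: R B2 → L2 miss [-]
6: W B2 → L2 hit [D]
7: W B2 → L2 hit [D]
8: R B10 → L2 miss wb→B2 [-]
9: W B2 → L2 miss [D]
10: W B11 → L3 miss [D]
11: W B9 → L1 miss [D]
12: W B4 → L0 miss wb→B0 [D]
13: W B5 → L1 miss wb→B9 [D]
14: W B11 → L3 hit [D]
15: R B8 → L0 miss wb→B4 [-]

DIRTY = [2, 5, 11]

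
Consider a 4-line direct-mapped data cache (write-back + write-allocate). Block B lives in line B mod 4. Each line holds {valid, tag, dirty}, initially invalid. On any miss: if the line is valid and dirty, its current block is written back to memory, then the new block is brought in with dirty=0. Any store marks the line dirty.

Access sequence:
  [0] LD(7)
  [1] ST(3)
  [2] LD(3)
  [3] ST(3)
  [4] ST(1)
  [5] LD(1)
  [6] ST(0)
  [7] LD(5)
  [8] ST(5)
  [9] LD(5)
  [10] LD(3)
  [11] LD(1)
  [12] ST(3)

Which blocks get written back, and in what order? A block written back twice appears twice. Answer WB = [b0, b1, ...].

  0 | R B7 → L3 miss [-]
  1 | W B3 → L3 miss [D]
  2 | R B3 → L3 hit [D]
  3 | W B3 → L3 hit [D]
  4 | W B1 → L1 miss [D]
  5 | R B1 → L1 hit [D]
  6 | W B0 → L0 miss [D]
  7 | R B5 → L1 miss wb→B1 [-]
  8 | W B5 → L1 hit [D]
  9 | R B5 → L1 hit [D]
  10 | R B3 → L3 hit [D]
  11 | R B1 → L1 miss wb→B5 [-]
  12 | W B3 → L3 hit [D]

WB = [1, 5]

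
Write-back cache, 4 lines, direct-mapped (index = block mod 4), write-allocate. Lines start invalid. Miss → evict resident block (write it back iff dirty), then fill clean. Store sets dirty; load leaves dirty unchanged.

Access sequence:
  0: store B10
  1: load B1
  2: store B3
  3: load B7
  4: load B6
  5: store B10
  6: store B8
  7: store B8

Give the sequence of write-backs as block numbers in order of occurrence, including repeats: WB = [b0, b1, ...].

WB = [3, 10]

0: W B10 -> L2 miss  d=D]
1: R B1 -> L1 miss  d=-]
2: W B3 -> L3 miss  d=D]
3: R B7 -> L3 miss wb->B3  d=-]
4: R B6 -> L2 miss wb->B10  d=-]
5: W B10 -> L2 miss  d=D]
6: W B8 -> L0 miss  d=D]
7: W B8 -> L0 hit  d=D]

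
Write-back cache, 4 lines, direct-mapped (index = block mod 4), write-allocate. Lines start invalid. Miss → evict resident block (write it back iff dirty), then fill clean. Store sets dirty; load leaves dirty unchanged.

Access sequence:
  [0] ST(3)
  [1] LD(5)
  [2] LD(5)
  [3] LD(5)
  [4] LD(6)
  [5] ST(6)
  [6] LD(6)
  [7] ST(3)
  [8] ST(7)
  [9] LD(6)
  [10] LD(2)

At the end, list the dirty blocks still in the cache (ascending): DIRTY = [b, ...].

0: W B3 → L3 miss [D]
1: R B5 → L1 miss [-]
2: R B5 → L1 hit [-]
3: R B5 → L1 hit [-]
4: R B6 → L2 miss [-]
5: W B6 → L2 hit [D]
6: R B6 → L2 hit [D]
7: W B3 → L3 hit [D]
8: W B7 → L3 miss wb→B3 [D]
9: R B6 → L2 hit [D]
10: R B2 → L2 miss wb→B6 [-]

DIRTY = [7]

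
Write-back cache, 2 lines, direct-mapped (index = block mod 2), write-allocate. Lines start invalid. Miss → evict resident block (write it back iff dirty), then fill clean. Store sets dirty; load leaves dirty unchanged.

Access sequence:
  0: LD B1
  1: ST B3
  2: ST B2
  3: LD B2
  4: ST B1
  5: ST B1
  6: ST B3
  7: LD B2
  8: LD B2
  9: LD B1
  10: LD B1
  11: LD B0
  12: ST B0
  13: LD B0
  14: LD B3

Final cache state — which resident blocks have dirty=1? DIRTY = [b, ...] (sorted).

0: R B1 → L1 miss [-]
1: W B3 → L1 miss [D]
2: W B2 → L0 miss [D]
3: R B2 → L0 hit [D]
4: W B1 → L1 miss wb→B3 [D]
5: W B1 → L1 hit [D]
6: W B3 → L1 miss wb→B1 [D]
7: R B2 → L0 hit [D]
8: R B2 → L0 hit [D]
9: R B1 → L1 miss wb→B3 [-]
10: R B1 → L1 hit [-]
11: R B0 → L0 miss wb→B2 [-]
12: W B0 → L0 hit [D]
13: R B0 → L0 hit [D]
14: R B3 → L1 miss [-]

DIRTY = [0]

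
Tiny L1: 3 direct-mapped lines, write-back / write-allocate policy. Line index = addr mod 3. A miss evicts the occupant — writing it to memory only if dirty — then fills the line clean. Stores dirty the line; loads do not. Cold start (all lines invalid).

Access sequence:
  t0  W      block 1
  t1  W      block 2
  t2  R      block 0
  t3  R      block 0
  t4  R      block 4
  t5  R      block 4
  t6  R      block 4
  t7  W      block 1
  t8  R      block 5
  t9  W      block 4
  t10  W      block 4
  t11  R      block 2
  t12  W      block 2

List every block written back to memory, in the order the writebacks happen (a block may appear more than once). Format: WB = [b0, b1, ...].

WB = [1, 2, 1]

0: W B1 → L1 miss [D]
1: W B2 → L2 miss [D]
2: R B0 → L0 miss [-]
3: R B0 → L0 hit [-]
4: R B4 → L1 miss wb→B1 [-]
5: R B4 → L1 hit [-]
6: R B4 → L1 hit [-]
7: W B1 → L1 miss [D]
8: R B5 → L2 miss wb→B2 [-]
9: W B4 → L1 miss wb→B1 [D]
10: W B4 → L1 hit [D]
11: R B2 → L2 miss [-]
12: W B2 → L2 hit [D]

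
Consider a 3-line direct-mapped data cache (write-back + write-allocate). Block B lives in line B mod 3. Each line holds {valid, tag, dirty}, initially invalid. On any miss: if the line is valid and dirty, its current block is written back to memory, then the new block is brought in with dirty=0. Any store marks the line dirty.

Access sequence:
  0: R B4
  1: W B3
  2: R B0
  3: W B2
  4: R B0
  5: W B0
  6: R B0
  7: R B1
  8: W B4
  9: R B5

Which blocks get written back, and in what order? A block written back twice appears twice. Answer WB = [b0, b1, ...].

WB = [3, 2]

  0 | R B4 → L1 miss [-]
  1 | W B3 → L0 miss [D]
  2 | R B0 → L0 miss wb→B3 [-]
  3 | W B2 → L2 miss [D]
  4 | R B0 → L0 hit [-]
  5 | W B0 → L0 hit [D]
  6 | R B0 → L0 hit [D]
  7 | R B1 → L1 miss [-]
  8 | W B4 → L1 miss [D]
  9 | R B5 → L2 miss wb→B2 [-]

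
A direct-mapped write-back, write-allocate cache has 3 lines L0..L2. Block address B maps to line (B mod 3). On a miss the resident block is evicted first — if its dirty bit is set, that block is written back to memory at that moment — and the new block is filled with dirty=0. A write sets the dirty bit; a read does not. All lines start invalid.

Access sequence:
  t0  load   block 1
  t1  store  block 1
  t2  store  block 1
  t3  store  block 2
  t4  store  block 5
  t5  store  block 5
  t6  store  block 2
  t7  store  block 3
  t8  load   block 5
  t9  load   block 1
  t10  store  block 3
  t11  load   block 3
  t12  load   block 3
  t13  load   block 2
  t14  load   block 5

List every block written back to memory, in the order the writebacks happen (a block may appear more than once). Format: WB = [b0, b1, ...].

WB = [2, 5, 2]

0: R B1 → L1 miss [-]
1: W B1 → L1 hit [D]
2: W B1 → L1 hit [D]
3: W B2 → L2 miss [D]
4: W B5 → L2 miss wb→B2 [D]
5: W B5 → L2 hit [D]
6: W B2 → L2 miss wb→B5 [D]
7: W B3 → L0 miss [D]
8: R B5 → L2 miss wb→B2 [-]
9: R B1 → L1 hit [D]
10: W B3 → L0 hit [D]
11: R B3 → L0 hit [D]
12: R B3 → L0 hit [D]
13: R B2 → L2 miss [-]
14: R B5 → L2 miss [-]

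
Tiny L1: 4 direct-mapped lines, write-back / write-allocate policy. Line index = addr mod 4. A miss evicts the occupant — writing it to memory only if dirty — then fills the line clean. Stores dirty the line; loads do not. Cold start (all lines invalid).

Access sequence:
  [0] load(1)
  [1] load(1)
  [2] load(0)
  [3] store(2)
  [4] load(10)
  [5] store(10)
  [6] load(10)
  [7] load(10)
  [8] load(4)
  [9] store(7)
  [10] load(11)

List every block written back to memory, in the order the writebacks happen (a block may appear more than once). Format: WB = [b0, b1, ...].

0: R B1 → L1 miss [-]
1: R B1 → L1 hit [-]
2: R B0 → L0 miss [-]
3: W B2 → L2 miss [D]
4: R B10 → L2 miss wb→B2 [-]
5: W B10 → L2 hit [D]
6: R B10 → L2 hit [D]
7: R B10 → L2 hit [D]
8: R B4 → L0 miss [-]
9: W B7 → L3 miss [D]
10: R B11 → L3 miss wb→B7 [-]

WB = [2, 7]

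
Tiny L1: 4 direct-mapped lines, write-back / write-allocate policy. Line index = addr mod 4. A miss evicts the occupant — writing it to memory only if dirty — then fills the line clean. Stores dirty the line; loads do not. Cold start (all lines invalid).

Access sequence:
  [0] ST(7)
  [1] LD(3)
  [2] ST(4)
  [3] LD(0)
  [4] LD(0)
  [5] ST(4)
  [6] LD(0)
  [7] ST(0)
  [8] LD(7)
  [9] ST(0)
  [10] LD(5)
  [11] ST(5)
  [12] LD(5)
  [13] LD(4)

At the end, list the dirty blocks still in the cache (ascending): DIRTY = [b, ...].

DIRTY = [5]

0: W B7 -> L3 miss  d=D]
1: R B3 -> L3 miss wb->B7  d=-]
2: W B4 -> L0 miss  d=D]
3: R B0 -> L0 miss wb->B4  d=-]
4: R B0 -> L0 hit  d=-]
5: W B4 -> L0 miss  d=D]
6: R B0 -> L0 miss wb->B4  d=-]
7: W B0 -> L0 hit  d=D]
8: R B7 -> L3 miss  d=-]
9: W B0 -> L0 hit  d=D]
10: R B5 -> L1 miss  d=-]
11: W B5 -> L1 hit  d=D]
12: R B5 -> L1 hit  d=D]
13: R B4 -> L0 miss wb->B0  d=-]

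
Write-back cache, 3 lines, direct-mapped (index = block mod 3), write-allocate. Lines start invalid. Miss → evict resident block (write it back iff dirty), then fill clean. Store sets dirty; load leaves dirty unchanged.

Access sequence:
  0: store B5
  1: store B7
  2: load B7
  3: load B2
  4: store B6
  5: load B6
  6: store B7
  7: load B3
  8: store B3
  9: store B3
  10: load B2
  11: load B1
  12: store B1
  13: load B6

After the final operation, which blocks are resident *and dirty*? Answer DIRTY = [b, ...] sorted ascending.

DIRTY = [1]

0: W B5 → L2 miss [D]
1: W B7 → L1 miss [D]
2: R B7 → L1 hit [D]
3: R B2 → L2 miss wb→B5 [-]
4: W B6 → L0 miss [D]
5: R B6 → L0 hit [D]
6: W B7 → L1 hit [D]
7: R B3 → L0 miss wb→B6 [-]
8: W B3 → L0 hit [D]
9: W B3 → L0 hit [D]
10: R B2 → L2 hit [-]
11: R B1 → L1 miss wb→B7 [-]
12: W B1 → L1 hit [D]
13: R B6 → L0 miss wb→B3 [-]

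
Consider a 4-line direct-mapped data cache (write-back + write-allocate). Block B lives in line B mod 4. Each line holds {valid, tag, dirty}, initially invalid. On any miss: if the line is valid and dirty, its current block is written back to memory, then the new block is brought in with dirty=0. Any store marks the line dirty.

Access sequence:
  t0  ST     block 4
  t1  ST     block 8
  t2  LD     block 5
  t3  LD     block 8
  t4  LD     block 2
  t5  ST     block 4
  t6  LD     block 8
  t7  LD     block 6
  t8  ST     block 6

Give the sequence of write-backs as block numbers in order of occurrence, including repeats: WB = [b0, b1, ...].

0: W B4 -> L0 miss  d=D]
1: W B8 -> L0 miss wb->B4  d=D]
2: R B5 -> L1 miss  d=-]
3: R B8 -> L0 hit  d=D]
4: R B2 -> L2 miss  d=-]
5: W B4 -> L0 miss wb->B8  d=D]
6: R B8 -> L0 miss wb->B4  d=-]
7: R B6 -> L2 miss  d=-]
8: W B6 -> L2 hit  d=D]

WB = [4, 8, 4]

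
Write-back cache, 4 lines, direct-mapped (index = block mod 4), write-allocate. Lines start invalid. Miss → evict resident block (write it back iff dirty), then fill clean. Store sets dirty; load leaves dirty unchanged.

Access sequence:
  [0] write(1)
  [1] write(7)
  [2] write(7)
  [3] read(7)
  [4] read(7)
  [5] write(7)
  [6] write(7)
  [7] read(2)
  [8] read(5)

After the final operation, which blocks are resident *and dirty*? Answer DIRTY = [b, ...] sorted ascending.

0: W B1 -> L1 miss  d=D]
1: W B7 -> L3 miss  d=D]
2: W B7 -> L3 hit  d=D]
3: R B7 -> L3 hit  d=D]
4: R B7 -> L3 hit  d=D]
5: W B7 -> L3 hit  d=D]
6: W B7 -> L3 hit  d=D]
7: R B2 -> L2 miss  d=-]
8: R B5 -> L1 miss wb->B1  d=-]

DIRTY = [7]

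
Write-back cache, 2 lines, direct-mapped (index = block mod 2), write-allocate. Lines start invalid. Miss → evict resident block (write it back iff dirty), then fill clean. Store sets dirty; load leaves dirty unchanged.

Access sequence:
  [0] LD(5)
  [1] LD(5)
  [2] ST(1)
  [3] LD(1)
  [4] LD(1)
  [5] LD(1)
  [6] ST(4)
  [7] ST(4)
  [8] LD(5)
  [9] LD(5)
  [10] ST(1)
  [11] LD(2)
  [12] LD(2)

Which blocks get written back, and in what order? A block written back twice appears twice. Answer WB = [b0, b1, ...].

0: R B5 -> L1 miss  d=-]
1: R B5 -> L1 hit  d=-]
2: W B1 -> L1 miss  d=D]
3: R B1 -> L1 hit  d=D]
4: R B1 -> L1 hit  d=D]
5: R B1 -> L1 hit  d=D]
6: W B4 -> L0 miss  d=D]
7: W B4 -> L0 hit  d=D]
8: R B5 -> L1 miss wb->B1  d=-]
9: R B5 -> L1 hit  d=-]
10: W B1 -> L1 miss  d=D]
11: R B2 -> L0 miss wb->B4  d=-]
12: R B2 -> L0 hit  d=-]

WB = [1, 4]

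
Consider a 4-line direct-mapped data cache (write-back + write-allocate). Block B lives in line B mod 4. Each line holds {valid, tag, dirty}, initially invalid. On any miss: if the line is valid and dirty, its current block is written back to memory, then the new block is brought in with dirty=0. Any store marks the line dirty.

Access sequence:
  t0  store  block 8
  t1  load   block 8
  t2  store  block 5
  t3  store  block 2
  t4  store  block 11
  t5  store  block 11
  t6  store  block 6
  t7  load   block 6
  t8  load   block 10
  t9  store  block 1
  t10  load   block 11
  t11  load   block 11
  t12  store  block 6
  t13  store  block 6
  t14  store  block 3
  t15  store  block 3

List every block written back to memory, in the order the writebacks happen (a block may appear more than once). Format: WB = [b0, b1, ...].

0: W B8 -> L0 miss  d=D]
1: R B8 -> L0 hit  d=D]
2: W B5 -> L1 miss  d=D]
3: W B2 -> L2 miss  d=D]
4: W B11 -> L3 miss  d=D]
5: W B11 -> L3 hit  d=D]
6: W B6 -> L2 miss wb->B2  d=D]
7: R B6 -> L2 hit  d=D]
8: R B10 -> L2 miss wb->B6  d=-]
9: W B1 -> L1 miss wb->B5  d=D]
10: R B11 -> L3 hit  d=D]
11: R B11 -> L3 hit  d=D]
12: W B6 -> L2 miss  d=D]
13: W B6 -> L2 hit  d=D]
14: W B3 -> L3 miss wb->B11  d=D]
15: W B3 -> L3 hit  d=D]

WB = [2, 6, 5, 11]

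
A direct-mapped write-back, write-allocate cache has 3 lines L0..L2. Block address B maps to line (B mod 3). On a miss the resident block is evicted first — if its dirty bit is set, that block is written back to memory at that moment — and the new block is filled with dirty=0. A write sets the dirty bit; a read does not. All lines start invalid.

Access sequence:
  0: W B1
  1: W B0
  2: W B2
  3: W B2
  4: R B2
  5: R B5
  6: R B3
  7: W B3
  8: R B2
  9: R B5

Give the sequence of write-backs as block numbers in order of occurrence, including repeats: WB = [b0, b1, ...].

0: W B1 -> L1 miss  d=D]
1: W B0 -> L0 miss  d=D]
2: W B2 -> L2 miss  d=D]
3: W B2 -> L2 hit  d=D]
4: R B2 -> L2 hit  d=D]
5: R B5 -> L2 miss wb->B2  d=-]
6: R B3 -> L0 miss wb->B0  d=-]
7: W B3 -> L0 hit  d=D]
8: R B2 -> L2 miss  d=-]
9: R B5 -> L2 miss  d=-]

WB = [2, 0]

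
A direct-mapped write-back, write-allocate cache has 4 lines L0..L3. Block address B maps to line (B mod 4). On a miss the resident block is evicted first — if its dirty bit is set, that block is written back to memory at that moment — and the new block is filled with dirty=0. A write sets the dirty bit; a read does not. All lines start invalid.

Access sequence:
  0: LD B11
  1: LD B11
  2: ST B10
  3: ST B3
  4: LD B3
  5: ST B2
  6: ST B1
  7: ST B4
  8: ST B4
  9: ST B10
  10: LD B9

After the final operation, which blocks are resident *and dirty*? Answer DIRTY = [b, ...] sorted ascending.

DIRTY = [3, 4, 10]

  0 | R B11 → L3 miss [-]
  1 | R B11 → L3 hit [-]
  2 | W B10 → L2 miss [D]
  3 | W B3 → L3 miss [D]
  4 | R B3 → L3 hit [D]
  5 | W B2 → L2 miss wb→B10 [D]
  6 | W B1 → L1 miss [D]
  7 | W B4 → L0 miss [D]
  8 | W B4 → L0 hit [D]
  9 | W B10 → L2 miss wb→B2 [D]
  10 | R B9 → L1 miss wb→B1 [-]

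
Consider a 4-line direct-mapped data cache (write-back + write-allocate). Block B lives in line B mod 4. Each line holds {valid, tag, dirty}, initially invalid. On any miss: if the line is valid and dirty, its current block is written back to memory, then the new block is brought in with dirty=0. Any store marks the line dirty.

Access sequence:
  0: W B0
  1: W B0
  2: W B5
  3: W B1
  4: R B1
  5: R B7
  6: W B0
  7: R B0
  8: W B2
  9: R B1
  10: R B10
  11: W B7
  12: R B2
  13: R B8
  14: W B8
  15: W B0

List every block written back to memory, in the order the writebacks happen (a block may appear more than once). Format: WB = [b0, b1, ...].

WB = [5, 2, 0, 8]

0: W B0 → L0 miss [D]
1: W B0 → L0 hit [D]
2: W B5 → L1 miss [D]
3: W B1 → L1 miss wb→B5 [D]
4: R B1 → L1 hit [D]
5: R B7 → L3 miss [-]
6: W B0 → L0 hit [D]
7: R B0 → L0 hit [D]
8: W B2 → L2 miss [D]
9: R B1 → L1 hit [D]
10: R B10 → L2 miss wb→B2 [-]
11: W B7 → L3 hit [D]
12: R B2 → L2 miss [-]
13: R B8 → L0 miss wb→B0 [-]
14: W B8 → L0 hit [D]
15: W B0 → L0 miss wb→B8 [D]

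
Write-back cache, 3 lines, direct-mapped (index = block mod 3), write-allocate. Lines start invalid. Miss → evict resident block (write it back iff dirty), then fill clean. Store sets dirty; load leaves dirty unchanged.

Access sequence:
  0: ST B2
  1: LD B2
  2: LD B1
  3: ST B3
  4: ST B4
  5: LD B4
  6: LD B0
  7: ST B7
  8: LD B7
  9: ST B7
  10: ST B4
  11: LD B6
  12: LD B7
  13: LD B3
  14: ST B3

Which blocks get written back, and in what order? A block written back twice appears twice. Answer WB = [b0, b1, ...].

WB = [3, 4, 7, 4]

  0 | W B2 → L2 miss [D]
  1 | R B2 → L2 hit [D]
  2 | R B1 → L1 miss [-]
  3 | W B3 → L0 miss [D]
  4 | W B4 → L1 miss [D]
  5 | R B4 → L1 hit [D]
  6 | R B0 → L0 miss wb→B3 [-]
  7 | W B7 → L1 miss wb→B4 [D]
  8 | R B7 → L1 hit [D]
  9 | W B7 → L1 hit [D]
  10 | W B4 → L1 miss wb→B7 [D]
  11 | R B6 → L0 miss [-]
  12 | R B7 → L1 miss wb→B4 [-]
  13 | R B3 → L0 miss [-]
  14 | W B3 → L0 hit [D]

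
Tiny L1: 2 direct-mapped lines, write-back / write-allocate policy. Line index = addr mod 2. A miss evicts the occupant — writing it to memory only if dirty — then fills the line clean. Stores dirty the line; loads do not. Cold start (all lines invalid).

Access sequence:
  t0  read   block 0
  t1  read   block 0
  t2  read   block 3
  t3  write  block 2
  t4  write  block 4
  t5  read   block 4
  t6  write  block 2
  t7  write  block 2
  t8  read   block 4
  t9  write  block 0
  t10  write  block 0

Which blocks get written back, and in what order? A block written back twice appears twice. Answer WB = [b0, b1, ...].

WB = [2, 4, 2]

  0 | R B0 → L0 miss [-]
  1 | R B0 → L0 hit [-]
  2 | R B3 → L1 miss [-]
  3 | W B2 → L0 miss [D]
  4 | W B4 → L0 miss wb→B2 [D]
  5 | R B4 → L0 hit [D]
  6 | W B2 → L0 miss wb→B4 [D]
  7 | W B2 → L0 hit [D]
  8 | R B4 → L0 miss wb→B2 [-]
  9 | W B0 → L0 miss [D]
  10 | W B0 → L0 hit [D]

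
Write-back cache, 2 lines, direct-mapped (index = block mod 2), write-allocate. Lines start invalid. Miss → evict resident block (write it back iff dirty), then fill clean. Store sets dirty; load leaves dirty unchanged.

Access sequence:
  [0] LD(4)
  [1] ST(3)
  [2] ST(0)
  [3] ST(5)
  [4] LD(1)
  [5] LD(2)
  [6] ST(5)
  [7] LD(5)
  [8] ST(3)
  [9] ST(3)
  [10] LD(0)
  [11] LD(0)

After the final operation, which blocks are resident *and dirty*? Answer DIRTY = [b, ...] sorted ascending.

DIRTY = [3]

  0 | R B4 → L0 miss [-]
  1 | W B3 → L1 miss [D]
  2 | W B0 → L0 miss [D]
  3 | W B5 → L1 miss wb→B3 [D]
  4 | R B1 → L1 miss wb→B5 [-]
  5 | R B2 → L0 miss wb→B0 [-]
  6 | W B5 → L1 miss [D]
  7 | R B5 → L1 hit [D]
  8 | W B3 → L1 miss wb→B5 [D]
  9 | W B3 → L1 hit [D]
  10 | R B0 → L0 miss [-]
  11 | R B0 → L0 hit [-]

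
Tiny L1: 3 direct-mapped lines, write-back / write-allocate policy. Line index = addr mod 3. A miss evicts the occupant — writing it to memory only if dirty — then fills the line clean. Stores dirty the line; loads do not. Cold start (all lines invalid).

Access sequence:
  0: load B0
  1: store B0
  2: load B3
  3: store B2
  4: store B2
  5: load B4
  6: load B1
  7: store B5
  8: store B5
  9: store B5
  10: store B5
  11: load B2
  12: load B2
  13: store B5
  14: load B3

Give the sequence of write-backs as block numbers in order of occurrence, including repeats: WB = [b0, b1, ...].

  0 | R B0 → L0 miss [-]
  1 | W B0 → L0 hit [D]
  2 | R B3 → L0 miss wb→B0 [-]
  3 | W B2 → L2 miss [D]
  4 | W B2 → L2 hit [D]
  5 | R B4 → L1 miss [-]
  6 | R B1 → L1 miss [-]
  7 | W B5 → L2 miss wb→B2 [D]
  8 | W B5 → L2 hit [D]
  9 | W B5 → L2 hit [D]
  10 | W B5 → L2 hit [D]
  11 | R B2 → L2 miss wb→B5 [-]
  12 | R B2 → L2 hit [-]
  13 | W B5 → L2 miss [D]
  14 | R B3 → L0 hit [-]

WB = [0, 2, 5]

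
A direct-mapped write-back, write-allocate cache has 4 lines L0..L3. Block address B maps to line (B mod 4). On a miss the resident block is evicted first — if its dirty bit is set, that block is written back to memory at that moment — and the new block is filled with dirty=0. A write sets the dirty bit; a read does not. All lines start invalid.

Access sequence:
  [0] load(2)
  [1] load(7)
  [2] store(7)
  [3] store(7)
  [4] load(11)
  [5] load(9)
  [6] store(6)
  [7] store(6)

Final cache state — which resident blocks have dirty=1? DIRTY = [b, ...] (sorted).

0: R B2 -> L2 miss  d=-]
1: R B7 -> L3 miss  d=-]
2: W B7 -> L3 hit  d=D]
3: W B7 -> L3 hit  d=D]
4: R B11 -> L3 miss wb->B7  d=-]
5: R B9 -> L1 miss  d=-]
6: W B6 -> L2 miss  d=D]
7: W B6 -> L2 hit  d=D]

DIRTY = [6]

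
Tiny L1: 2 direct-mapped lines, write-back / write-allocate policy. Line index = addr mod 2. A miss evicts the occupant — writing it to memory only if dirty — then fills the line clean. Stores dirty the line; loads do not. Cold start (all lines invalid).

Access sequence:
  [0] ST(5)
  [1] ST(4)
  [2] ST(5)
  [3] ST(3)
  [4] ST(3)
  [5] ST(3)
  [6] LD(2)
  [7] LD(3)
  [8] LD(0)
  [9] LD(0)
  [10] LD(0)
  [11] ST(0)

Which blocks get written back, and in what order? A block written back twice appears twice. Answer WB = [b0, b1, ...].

WB = [5, 4]

0: W B5 -> L1 miss  d=D]
1: W B4 -> L0 miss  d=D]
2: W B5 -> L1 hit  d=D]
3: W B3 -> L1 miss wb->B5  d=D]
4: W B3 -> L1 hit  d=D]
5: W B3 -> L1 hit  d=D]
6: R B2 -> L0 miss wb->B4  d=-]
7: R B3 -> L1 hit  d=D]
8: R B0 -> L0 miss  d=-]
9: R B0 -> L0 hit  d=-]
10: R B0 -> L0 hit  d=-]
11: W B0 -> L0 hit  d=D]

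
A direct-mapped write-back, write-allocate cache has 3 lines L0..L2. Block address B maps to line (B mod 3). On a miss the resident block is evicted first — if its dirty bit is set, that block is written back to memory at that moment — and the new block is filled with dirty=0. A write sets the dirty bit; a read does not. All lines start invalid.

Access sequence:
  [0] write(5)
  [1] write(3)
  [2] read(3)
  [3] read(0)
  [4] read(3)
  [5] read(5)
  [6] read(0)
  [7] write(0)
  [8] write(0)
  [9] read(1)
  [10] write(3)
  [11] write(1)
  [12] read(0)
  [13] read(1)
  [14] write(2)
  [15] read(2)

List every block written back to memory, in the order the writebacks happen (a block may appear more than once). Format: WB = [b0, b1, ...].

0: W B5 → L2 miss [D]
1: W B3 → L0 miss [D]
2: R B3 → L0 hit [D]
3: R B0 → L0 miss wb→B3 [-]
4: R B3 → L0 miss [-]
5: R B5 → L2 hit [D]
6: R B0 → L0 miss [-]
7: W B0 → L0 hit [D]
8: W B0 → L0 hit [D]
9: R B1 → L1 miss [-]
10: W B3 → L0 miss wb→B0 [D]
11: W B1 → L1 hit [D]
12: R B0 → L0 miss wb→B3 [-]
13: R B1 → L1 hit [D]
14: W B2 → L2 miss wb→B5 [D]
15: R B2 → L2 hit [D]

WB = [3, 0, 3, 5]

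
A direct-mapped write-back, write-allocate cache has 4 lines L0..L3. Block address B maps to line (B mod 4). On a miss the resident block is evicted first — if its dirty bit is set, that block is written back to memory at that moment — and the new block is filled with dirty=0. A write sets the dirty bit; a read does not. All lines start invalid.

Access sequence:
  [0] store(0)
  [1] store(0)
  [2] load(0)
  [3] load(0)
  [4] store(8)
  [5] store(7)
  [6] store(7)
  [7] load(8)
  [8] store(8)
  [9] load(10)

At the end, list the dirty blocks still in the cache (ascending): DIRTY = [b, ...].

  0 | W B0 → L0 miss [D]
  1 | W B0 → L0 hit [D]
  2 | R B0 → L0 hit [D]
  3 | R B0 → L0 hit [D]
  4 | W B8 → L0 miss wb→B0 [D]
  5 | W B7 → L3 miss [D]
  6 | W B7 → L3 hit [D]
  7 | R B8 → L0 hit [D]
  8 | W B8 → L0 hit [D]
  9 | R B10 → L2 miss [-]

DIRTY = [7, 8]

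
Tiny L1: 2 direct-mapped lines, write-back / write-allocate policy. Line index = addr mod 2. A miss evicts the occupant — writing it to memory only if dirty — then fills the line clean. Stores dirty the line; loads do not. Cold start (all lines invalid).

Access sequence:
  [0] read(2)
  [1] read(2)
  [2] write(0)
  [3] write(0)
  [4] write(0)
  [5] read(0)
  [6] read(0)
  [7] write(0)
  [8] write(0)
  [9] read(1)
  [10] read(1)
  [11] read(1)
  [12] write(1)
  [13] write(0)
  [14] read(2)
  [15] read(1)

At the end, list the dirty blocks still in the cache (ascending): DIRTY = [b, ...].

DIRTY = [1]

0: R B2 → L0 miss [-]
1: R B2 → L0 hit [-]
2: W B0 → L0 miss [D]
3: W B0 → L0 hit [D]
4: W B0 → L0 hit [D]
5: R B0 → L0 hit [D]
6: R B0 → L0 hit [D]
7: W B0 → L0 hit [D]
8: W B0 → L0 hit [D]
9: R B1 → L1 miss [-]
10: R B1 → L1 hit [-]
11: R B1 → L1 hit [-]
12: W B1 → L1 hit [D]
13: W B0 → L0 hit [D]
14: R B2 → L0 miss wb→B0 [-]
15: R B1 → L1 hit [D]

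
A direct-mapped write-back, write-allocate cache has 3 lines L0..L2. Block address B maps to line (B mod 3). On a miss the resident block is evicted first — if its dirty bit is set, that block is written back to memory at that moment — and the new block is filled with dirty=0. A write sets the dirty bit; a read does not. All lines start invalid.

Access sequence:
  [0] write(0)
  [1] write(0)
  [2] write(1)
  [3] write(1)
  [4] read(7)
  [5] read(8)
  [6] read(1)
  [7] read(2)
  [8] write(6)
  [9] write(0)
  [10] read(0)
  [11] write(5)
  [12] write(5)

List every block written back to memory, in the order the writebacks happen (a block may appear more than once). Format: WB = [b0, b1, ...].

  0 | W B0 → L0 miss [D]
  1 | W B0 → L0 hit [D]
  2 | W B1 → L1 miss [D]
  3 | W B1 → L1 hit [D]
  4 | R B7 → L1 miss wb→B1 [-]
  5 | R B8 → L2 miss [-]
  6 | R B1 → L1 miss [-]
  7 | R B2 → L2 miss [-]
  8 | W B6 → L0 miss wb→B0 [D]
  9 | W B0 → L0 miss wb→B6 [D]
  10 | R B0 → L0 hit [D]
  11 | W B5 → L2 miss [D]
  12 | W B5 → L2 hit [D]

WB = [1, 0, 6]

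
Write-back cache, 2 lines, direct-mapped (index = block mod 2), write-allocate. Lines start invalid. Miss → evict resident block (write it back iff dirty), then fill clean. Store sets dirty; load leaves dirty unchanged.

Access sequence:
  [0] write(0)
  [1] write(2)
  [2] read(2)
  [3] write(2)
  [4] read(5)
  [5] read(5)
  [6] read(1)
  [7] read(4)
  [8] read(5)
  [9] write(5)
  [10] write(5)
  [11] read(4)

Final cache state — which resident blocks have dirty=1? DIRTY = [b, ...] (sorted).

DIRTY = [5]

0: W B0 → L0 miss [D]
1: W B2 → L0 miss wb→B0 [D]
2: R B2 → L0 hit [D]
3: W B2 → L0 hit [D]
4: R B5 → L1 miss [-]
5: R B5 → L1 hit [-]
6: R B1 → L1 miss [-]
7: R B4 → L0 miss wb→B2 [-]
8: R B5 → L1 miss [-]
9: W B5 → L1 hit [D]
10: W B5 → L1 hit [D]
11: R B4 → L0 hit [-]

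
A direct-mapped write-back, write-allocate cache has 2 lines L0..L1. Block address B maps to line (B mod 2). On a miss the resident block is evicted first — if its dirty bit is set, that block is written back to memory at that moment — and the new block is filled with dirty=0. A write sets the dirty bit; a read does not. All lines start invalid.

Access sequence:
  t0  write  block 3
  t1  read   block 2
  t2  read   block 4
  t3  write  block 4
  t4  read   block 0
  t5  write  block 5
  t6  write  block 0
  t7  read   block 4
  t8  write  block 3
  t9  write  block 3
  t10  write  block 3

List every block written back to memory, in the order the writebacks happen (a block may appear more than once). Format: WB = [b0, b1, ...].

WB = [4, 3, 0, 5]

  0 | W B3 → L1 miss [D]
  1 | R B2 → L0 miss [-]
  2 | R B4 → L0 miss [-]
  3 | W B4 → L0 hit [D]
  4 | R B0 → L0 miss wb→B4 [-]
  5 | W B5 → L1 miss wb→B3 [D]
  6 | W B0 → L0 hit [D]
  7 | R B4 → L0 miss wb→B0 [-]
  8 | W B3 → L1 miss wb→B5 [D]
  9 | W B3 → L1 hit [D]
  10 | W B3 → L1 hit [D]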